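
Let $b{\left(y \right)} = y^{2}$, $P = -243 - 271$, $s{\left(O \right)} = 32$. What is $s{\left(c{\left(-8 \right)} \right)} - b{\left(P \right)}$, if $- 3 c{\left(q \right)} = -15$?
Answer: $-264164$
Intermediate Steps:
$c{\left(q \right)} = 5$ ($c{\left(q \right)} = \left(- \frac{1}{3}\right) \left(-15\right) = 5$)
$P = -514$ ($P = -243 - 271 = -514$)
$s{\left(c{\left(-8 \right)} \right)} - b{\left(P \right)} = 32 - \left(-514\right)^{2} = 32 - 264196 = -264164$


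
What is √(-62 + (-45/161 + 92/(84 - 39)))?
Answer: I*√351304415/2415 ≈ 7.7611*I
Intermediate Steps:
√(-62 + (-45/161 + 92/(84 - 39))) = √(-62 + (-45*1/161 + 92/45)) = √(-62 + (-45/161 + 92*(1/45))) = √(-62 + (-45/161 + 92/45)) = √(-62 + 12787/7245) = √(-436403/7245) = I*√351304415/2415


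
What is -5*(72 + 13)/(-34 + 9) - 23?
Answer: -6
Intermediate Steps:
-5*(72 + 13)/(-34 + 9) - 23 = -425/(-25) - 23 = -425*(-1)/25 - 23 = -5*(-17/5) - 23 = 17 - 23 = -6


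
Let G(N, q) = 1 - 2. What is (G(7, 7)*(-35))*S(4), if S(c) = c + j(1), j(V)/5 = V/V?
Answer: 315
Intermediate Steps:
G(N, q) = -1
j(V) = 5 (j(V) = 5*(V/V) = 5*1 = 5)
S(c) = 5 + c (S(c) = c + 5 = 5 + c)
(G(7, 7)*(-35))*S(4) = (-1*(-35))*(5 + 4) = 35*9 = 315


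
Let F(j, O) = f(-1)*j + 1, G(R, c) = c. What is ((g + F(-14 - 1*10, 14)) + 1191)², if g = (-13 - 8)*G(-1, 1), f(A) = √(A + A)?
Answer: 1370089 - 56208*I*√2 ≈ 1.3701e+6 - 79490.0*I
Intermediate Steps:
f(A) = √2*√A (f(A) = √(2*A) = √2*√A)
F(j, O) = 1 + I*j*√2 (F(j, O) = (√2*√(-1))*j + 1 = (√2*I)*j + 1 = (I*√2)*j + 1 = I*j*√2 + 1 = 1 + I*j*√2)
g = -21 (g = (-13 - 8)*1 = -21*1 = -21)
((g + F(-14 - 1*10, 14)) + 1191)² = ((-21 + (1 + I*(-14 - 1*10)*√2)) + 1191)² = ((-21 + (1 + I*(-14 - 10)*√2)) + 1191)² = ((-21 + (1 + I*(-24)*√2)) + 1191)² = ((-21 + (1 - 24*I*√2)) + 1191)² = ((-20 - 24*I*√2) + 1191)² = (1171 - 24*I*√2)²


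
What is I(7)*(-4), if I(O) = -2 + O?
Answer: -20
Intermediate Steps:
I(7)*(-4) = (-2 + 7)*(-4) = 5*(-4) = -20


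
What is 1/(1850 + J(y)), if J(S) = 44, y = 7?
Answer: 1/1894 ≈ 0.00052798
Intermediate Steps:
1/(1850 + J(y)) = 1/(1850 + 44) = 1/1894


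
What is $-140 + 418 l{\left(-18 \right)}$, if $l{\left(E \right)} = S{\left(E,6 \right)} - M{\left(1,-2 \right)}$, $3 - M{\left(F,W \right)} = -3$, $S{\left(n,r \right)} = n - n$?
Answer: $-2648$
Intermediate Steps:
$S{\left(n,r \right)} = 0$
$M{\left(F,W \right)} = 6$ ($M{\left(F,W \right)} = 3 - -3 = 3 + 3 = 6$)
$l{\left(E \right)} = -6$ ($l{\left(E \right)} = 0 - 6 = -6$)
$-140 + 418 l{\left(-18 \right)} = -140 + 418 \left(-6\right) = -140 - 2508 = -2648$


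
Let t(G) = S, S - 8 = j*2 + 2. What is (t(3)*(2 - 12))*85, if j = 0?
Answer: -8500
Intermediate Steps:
S = 10 (S = 8 + (0*2 + 2) = 8 + (0 + 2) = 8 + 2 = 10)
t(G) = 10
(t(3)*(2 - 12))*85 = (10*(2 - 12))*85 = (10*(-10))*85 = -100*85 = -8500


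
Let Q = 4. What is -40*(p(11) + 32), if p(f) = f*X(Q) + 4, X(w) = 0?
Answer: -1440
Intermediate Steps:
p(f) = 4 (p(f) = f*0 + 4 = 0 + 4 = 4)
-40*(p(11) + 32) = -40*(4 + 32) = -40*36 = -1440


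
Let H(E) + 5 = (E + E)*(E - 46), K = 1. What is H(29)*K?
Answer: -991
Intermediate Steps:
H(E) = -5 + 2*E*(-46 + E) (H(E) = -5 + (E + E)*(E - 46) = -5 + (2*E)*(-46 + E) = -5 + 2*E*(-46 + E))
H(29)*K = (-5 - 92*29 + 2*29²)*1 = (-5 - 2668 + 2*841)*1 = (-5 - 2668 + 1682)*1 = -991*1 = -991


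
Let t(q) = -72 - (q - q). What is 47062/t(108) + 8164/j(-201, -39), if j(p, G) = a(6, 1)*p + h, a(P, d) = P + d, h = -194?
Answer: -37967035/57636 ≈ -658.74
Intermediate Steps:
t(q) = -72 (t(q) = -72 - 1*0 = -72 + 0 = -72)
j(p, G) = -194 + 7*p (j(p, G) = (6 + 1)*p - 194 = 7*p - 194 = -194 + 7*p)
47062/t(108) + 8164/j(-201, -39) = 47062/(-72) + 8164/(-194 + 7*(-201)) = 47062*(-1/72) + 8164/(-194 - 1407) = -23531/36 + 8164/(-1601) = -23531/36 + 8164*(-1/1601) = -23531/36 - 8164/1601 = -37967035/57636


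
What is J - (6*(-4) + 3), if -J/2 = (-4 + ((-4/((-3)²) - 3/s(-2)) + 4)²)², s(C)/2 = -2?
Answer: -337347313/839808 ≈ -401.70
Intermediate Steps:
s(C) = -4 (s(C) = 2*(-2) = -4)
J = -354983281/839808 (J = -2*(-4 + ((-4/((-3)²) - 3/(-4)) + 4)²)² = -2*(-4 + ((-4/9 - 3*(-¼)) + 4)²)² = -2*(-4 + ((-4*⅑ + ¾) + 4)²)² = -2*(-4 + ((-4/9 + ¾) + 4)²)² = -2*(-4 + (11/36 + 4)²)² = -2*(-4 + (155/36)²)² = -2*(-4 + 24025/1296)² = -2*(18841/1296)² = -2*354983281/1679616 = -354983281/839808 ≈ -422.70)
J - (6*(-4) + 3) = -354983281/839808 - (6*(-4) + 3) = -354983281/839808 - (-24 + 3) = -354983281/839808 - 1*(-21) = -354983281/839808 + 21 = -337347313/839808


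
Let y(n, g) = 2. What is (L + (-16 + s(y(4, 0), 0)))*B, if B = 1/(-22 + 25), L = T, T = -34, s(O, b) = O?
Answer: -16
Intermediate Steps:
L = -34
B = ⅓ (B = 1/3 = ⅓ ≈ 0.33333)
(L + (-16 + s(y(4, 0), 0)))*B = (-34 + (-16 + 2))*(⅓) = (-34 - 14)*(⅓) = -48*⅓ = -16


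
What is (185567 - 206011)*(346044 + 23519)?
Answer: -7555345972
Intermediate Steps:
(185567 - 206011)*(346044 + 23519) = -20444*369563 = -7555345972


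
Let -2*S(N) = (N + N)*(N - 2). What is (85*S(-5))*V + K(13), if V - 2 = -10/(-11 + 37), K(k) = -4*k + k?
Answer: -62982/13 ≈ -4844.8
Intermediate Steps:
K(k) = -3*k
S(N) = -N*(-2 + N) (S(N) = -(N + N)*(N - 2)/2 = -2*N*(-2 + N)/2 = -N*(-2 + N))
V = 21/13 (V = 2 - 10/(-11 + 37) = 2 - 10/26 = 2 - 10*1/26 = 2 - 5/13 = 21/13 ≈ 1.6154)
(85*S(-5))*V + K(13) = (85*(-5*(2 - 1*(-5))))*(21/13) - 3*13 = (85*(-5*(2 + 5)))*(21/13) - 39 = (85*(-5*7))*(21/13) - 39 = (85*(-35))*(21/13) - 39 = -2975*21/13 - 39 = -62475/13 - 39 = -62982/13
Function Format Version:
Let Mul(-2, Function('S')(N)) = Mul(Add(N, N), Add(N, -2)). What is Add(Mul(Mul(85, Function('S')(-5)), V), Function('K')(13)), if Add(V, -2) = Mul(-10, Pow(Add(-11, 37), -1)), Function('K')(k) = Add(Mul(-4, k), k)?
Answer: Rational(-62982, 13) ≈ -4844.8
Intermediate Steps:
Function('K')(k) = Mul(-3, k)
Function('S')(N) = Mul(-1, N, Add(-2, N)) (Function('S')(N) = Mul(Rational(-1, 2), Mul(Add(N, N), Add(N, -2))) = Mul(Rational(-1, 2), Mul(Mul(2, N), Add(-2, N))) = Mul(Rational(-1, 2), Mul(2, N, Add(-2, N))) = Mul(-1, N, Add(-2, N)))
V = Rational(21, 13) (V = Add(2, Mul(-10, Pow(Add(-11, 37), -1))) = Add(2, Mul(-10, Pow(26, -1))) = Add(2, Mul(-10, Rational(1, 26))) = Add(2, Rational(-5, 13)) = Rational(21, 13) ≈ 1.6154)
Add(Mul(Mul(85, Function('S')(-5)), V), Function('K')(13)) = Add(Mul(Mul(85, Mul(-5, Add(2, Mul(-1, -5)))), Rational(21, 13)), Mul(-3, 13)) = Add(Mul(Mul(85, Mul(-5, Add(2, 5))), Rational(21, 13)), -39) = Add(Mul(Mul(85, Mul(-5, 7)), Rational(21, 13)), -39) = Add(Mul(Mul(85, -35), Rational(21, 13)), -39) = Add(Mul(-2975, Rational(21, 13)), -39) = Add(Rational(-62475, 13), -39) = Rational(-62982, 13)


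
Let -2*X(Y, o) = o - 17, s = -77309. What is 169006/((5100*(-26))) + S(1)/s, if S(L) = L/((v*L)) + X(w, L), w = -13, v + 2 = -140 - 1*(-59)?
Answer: -542269878341/425423696100 ≈ -1.2747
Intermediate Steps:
v = -83 (v = -2 + (-140 - 1*(-59)) = -2 + (-140 + 59) = -2 - 81 = -83)
X(Y, o) = 17/2 - o/2 (X(Y, o) = -(o - 17)/2 = -(-17 + o)/2 = 17/2 - o/2)
S(L) = 1409/166 - L/2 (S(L) = L/((-83*L)) + (17/2 - L/2) = L*(-1/(83*L)) + (17/2 - L/2) = -1/83 + (17/2 - L/2) = 1409/166 - L/2)
169006/((5100*(-26))) + S(1)/s = 169006/((5100*(-26))) + (1409/166 - 1/2*1)/(-77309) = 169006/(-132600) + (1409/166 - 1/2)*(-1/77309) = 169006*(-1/132600) + (663/83)*(-1/77309) = -84503/66300 - 663/6416647 = -542269878341/425423696100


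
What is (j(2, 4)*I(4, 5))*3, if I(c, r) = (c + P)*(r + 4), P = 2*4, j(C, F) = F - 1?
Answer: 972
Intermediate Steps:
j(C, F) = -1 + F
P = 8
I(c, r) = (4 + r)*(8 + c) (I(c, r) = (c + 8)*(r + 4) = (8 + c)*(4 + r) = (4 + r)*(8 + c))
(j(2, 4)*I(4, 5))*3 = ((-1 + 4)*(32 + 4*4 + 8*5 + 4*5))*3 = (3*(32 + 16 + 40 + 20))*3 = (3*108)*3 = 324*3 = 972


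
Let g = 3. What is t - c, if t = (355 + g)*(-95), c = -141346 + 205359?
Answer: -98023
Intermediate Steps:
c = 64013
t = -34010 (t = (355 + 3)*(-95) = 358*(-95) = -34010)
t - c = -34010 - 1*64013 = -34010 - 64013 = -98023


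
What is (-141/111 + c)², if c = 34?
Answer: 1466521/1369 ≈ 1071.2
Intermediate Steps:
(-141/111 + c)² = (-141/111 + 34)² = (-141*1/111 + 34)² = (-47/37 + 34)² = (1211/37)² = 1466521/1369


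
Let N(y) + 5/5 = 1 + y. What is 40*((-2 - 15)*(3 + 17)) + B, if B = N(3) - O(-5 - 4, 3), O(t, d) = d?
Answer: -13600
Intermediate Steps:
N(y) = y (N(y) = -1 + (1 + y) = y)
B = 0 (B = 3 - 1*3 = 3 - 3 = 0)
40*((-2 - 15)*(3 + 17)) + B = 40*((-2 - 15)*(3 + 17)) + 0 = 40*(-17*20) + 0 = 40*(-340) + 0 = -13600 + 0 = -13600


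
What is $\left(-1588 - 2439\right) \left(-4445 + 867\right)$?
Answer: $14408606$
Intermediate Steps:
$\left(-1588 - 2439\right) \left(-4445 + 867\right) = \left(-1588 - 2439\right) \left(-3578\right) = \left(-4027\right) \left(-3578\right) = 14408606$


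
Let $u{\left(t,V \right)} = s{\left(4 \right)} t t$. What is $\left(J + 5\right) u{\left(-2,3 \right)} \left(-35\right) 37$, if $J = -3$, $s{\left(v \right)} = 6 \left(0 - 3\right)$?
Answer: $186480$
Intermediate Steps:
$s{\left(v \right)} = -18$ ($s{\left(v \right)} = 6 \left(-3\right) = -18$)
$u{\left(t,V \right)} = - 18 t^{2}$ ($u{\left(t,V \right)} = - 18 t t = - 18 t^{2}$)
$\left(J + 5\right) u{\left(-2,3 \right)} \left(-35\right) 37 = \left(-3 + 5\right) \left(- 18 \left(-2\right)^{2}\right) \left(-35\right) 37 = 2 \left(\left(-18\right) 4\right) \left(-35\right) 37 = 2 \left(-72\right) \left(-35\right) 37 = \left(-144\right) \left(-35\right) 37 = 5040 \cdot 37 = 186480$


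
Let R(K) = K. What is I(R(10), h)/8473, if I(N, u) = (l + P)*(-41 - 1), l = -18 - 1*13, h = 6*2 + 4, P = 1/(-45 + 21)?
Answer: 5215/33892 ≈ 0.15387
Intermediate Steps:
P = -1/24 (P = 1/(-24) = -1/24 ≈ -0.041667)
h = 16 (h = 12 + 4 = 16)
l = -31 (l = -18 - 13 = -31)
I(N, u) = 5215/4 (I(N, u) = (-31 - 1/24)*(-41 - 1) = -745/24*(-42) = 5215/4)
I(R(10), h)/8473 = (5215/4)/8473 = (5215/4)*(1/8473) = 5215/33892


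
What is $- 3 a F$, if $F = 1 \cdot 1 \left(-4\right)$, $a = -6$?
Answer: $-72$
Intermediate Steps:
$F = -4$ ($F = 1 \left(-4\right) = -4$)
$- 3 a F = - 3 \left(\left(-6\right) \left(-4\right)\right) = \left(-3\right) 24 = -72$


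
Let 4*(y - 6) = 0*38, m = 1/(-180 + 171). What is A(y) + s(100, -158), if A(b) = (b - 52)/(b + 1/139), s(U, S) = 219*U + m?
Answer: 164520119/7515 ≈ 21892.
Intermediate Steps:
m = -⅑ (m = 1/(-9) = -⅑ ≈ -0.11111)
y = 6 (y = 6 + (0*38)/4 = 6 + (¼)*0 = 6 + 0 = 6)
s(U, S) = -⅑ + 219*U (s(U, S) = 219*U - ⅑ = -⅑ + 219*U)
A(b) = (-52 + b)/(1/139 + b) (A(b) = (-52 + b)/(b + 1/139) = (-52 + b)/(1/139 + b))
A(y) + s(100, -158) = 139*(-52 + 6)/(1 + 139*6) + (-⅑ + 219*100) = 139*(-46)/(1 + 834) + (-⅑ + 21900) = 139*(-46)/835 + 197099/9 = 139*(1/835)*(-46) + 197099/9 = -6394/835 + 197099/9 = 164520119/7515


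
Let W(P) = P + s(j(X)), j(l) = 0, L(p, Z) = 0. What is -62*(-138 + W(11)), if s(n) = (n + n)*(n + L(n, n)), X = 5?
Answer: 7874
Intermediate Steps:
s(n) = 2*n² (s(n) = (n + n)*(n + 0) = (2*n)*n = 2*n²)
W(P) = P (W(P) = P + 2*0² = P + 2*0 = P + 0 = P)
-62*(-138 + W(11)) = -62*(-138 + 11) = -62*(-127) = 7874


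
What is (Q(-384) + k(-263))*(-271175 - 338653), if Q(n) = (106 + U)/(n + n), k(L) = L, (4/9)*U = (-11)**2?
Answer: 41135388731/256 ≈ 1.6069e+8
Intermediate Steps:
U = 1089/4 (U = (9/4)*(-11)**2 = (9/4)*121 = 1089/4 ≈ 272.25)
Q(n) = 1513/(8*n) (Q(n) = (106 + 1089/4)/(n + n) = 1513/(4*((2*n))) = 1513*(1/(2*n))/4 = 1513/(8*n))
(Q(-384) + k(-263))*(-271175 - 338653) = ((1513/8)/(-384) - 263)*(-271175 - 338653) = ((1513/8)*(-1/384) - 263)*(-609828) = (-1513/3072 - 263)*(-609828) = -809449/3072*(-609828) = 41135388731/256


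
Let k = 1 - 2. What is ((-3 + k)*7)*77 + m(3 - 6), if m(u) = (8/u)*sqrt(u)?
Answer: -2156 - 8*I*sqrt(3)/3 ≈ -2156.0 - 4.6188*I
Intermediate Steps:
m(u) = 8/sqrt(u)
k = -1
((-3 + k)*7)*77 + m(3 - 6) = ((-3 - 1)*7)*77 + 8/sqrt(3 - 6) = -4*7*77 + 8/sqrt(-3) = -28*77 + 8*(-I*sqrt(3)/3) = -2156 - 8*I*sqrt(3)/3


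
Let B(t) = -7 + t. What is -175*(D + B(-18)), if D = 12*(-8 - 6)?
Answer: 33775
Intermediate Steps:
D = -168 (D = 12*(-14) = -168)
-175*(D + B(-18)) = -175*(-168 + (-7 - 18)) = -175*(-168 - 25) = -175*(-193) = 33775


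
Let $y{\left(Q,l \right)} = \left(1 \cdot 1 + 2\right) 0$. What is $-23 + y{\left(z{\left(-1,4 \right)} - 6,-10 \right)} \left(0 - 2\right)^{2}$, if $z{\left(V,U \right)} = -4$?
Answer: $-23$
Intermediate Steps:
$y{\left(Q,l \right)} = 0$ ($y{\left(Q,l \right)} = \left(1 + 2\right) 0 = 3 \cdot 0 = 0$)
$-23 + y{\left(z{\left(-1,4 \right)} - 6,-10 \right)} \left(0 - 2\right)^{2} = -23 + 0 \left(0 - 2\right)^{2} = -23 + 0 \left(-2\right)^{2} = -23 + 0 \cdot 4 = -23 + 0 = -23$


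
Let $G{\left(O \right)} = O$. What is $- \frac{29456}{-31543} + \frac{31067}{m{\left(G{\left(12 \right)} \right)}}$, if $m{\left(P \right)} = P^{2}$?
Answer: $\frac{984188045}{4542192} \approx 216.68$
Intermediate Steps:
$- \frac{29456}{-31543} + \frac{31067}{m{\left(G{\left(12 \right)} \right)}} = - \frac{29456}{-31543} + \frac{31067}{12^{2}} = \left(-29456\right) \left(- \frac{1}{31543}\right) + \frac{31067}{144} = \frac{29456}{31543} + 31067 \cdot \frac{1}{144} = \frac{29456}{31543} + \frac{31067}{144} = \frac{984188045}{4542192}$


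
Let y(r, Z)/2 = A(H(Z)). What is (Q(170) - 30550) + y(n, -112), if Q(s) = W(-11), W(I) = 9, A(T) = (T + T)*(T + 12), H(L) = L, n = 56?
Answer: 14259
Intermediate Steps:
A(T) = 2*T*(12 + T) (A(T) = (2*T)*(12 + T) = 2*T*(12 + T))
y(r, Z) = 4*Z*(12 + Z) (y(r, Z) = 2*(2*Z*(12 + Z)) = 4*Z*(12 + Z))
Q(s) = 9
(Q(170) - 30550) + y(n, -112) = (9 - 30550) + 4*(-112)*(12 - 112) = -30541 + 4*(-112)*(-100) = -30541 + 44800 = 14259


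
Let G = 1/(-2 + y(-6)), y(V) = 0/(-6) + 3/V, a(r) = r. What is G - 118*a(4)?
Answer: -2362/5 ≈ -472.40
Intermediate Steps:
y(V) = 3/V (y(V) = 0*(-⅙) + 3/V = 0 + 3/V = 3/V)
G = -⅖ (G = 1/(-2 + 3/(-6)) = 1/(-2 + 3*(-⅙)) = 1/(-2 - ½) = 1/(-5/2) = -⅖ ≈ -0.40000)
G - 118*a(4) = -⅖ - 118*4 = -⅖ - 472 = -2362/5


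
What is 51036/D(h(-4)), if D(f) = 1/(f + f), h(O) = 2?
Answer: 204144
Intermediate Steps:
D(f) = 1/(2*f)
51036/D(h(-4)) = 51036/(((½)/2)) = 51036/(((½)*(½))) = 51036/(¼) = 51036*4 = 204144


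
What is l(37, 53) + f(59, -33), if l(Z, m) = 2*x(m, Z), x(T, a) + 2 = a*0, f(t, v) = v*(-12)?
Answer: 392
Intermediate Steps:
f(t, v) = -12*v
x(T, a) = -2 (x(T, a) = -2 + a*0 = -2 + 0 = -2)
l(Z, m) = -4 (l(Z, m) = 2*(-2) = -4)
l(37, 53) + f(59, -33) = -4 - 12*(-33) = -4 + 396 = 392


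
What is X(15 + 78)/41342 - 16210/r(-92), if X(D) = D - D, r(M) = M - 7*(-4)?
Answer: 8105/32 ≈ 253.28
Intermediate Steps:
r(M) = 28 + M (r(M) = M + 28 = 28 + M)
X(D) = 0
X(15 + 78)/41342 - 16210/r(-92) = 0/41342 - 16210/(28 - 92) = 0*(1/41342) - 16210/(-64) = 0 - 16210*(-1/64) = 0 + 8105/32 = 8105/32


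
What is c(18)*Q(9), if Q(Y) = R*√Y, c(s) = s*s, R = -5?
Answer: -4860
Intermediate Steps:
c(s) = s²
Q(Y) = -5*√Y
c(18)*Q(9) = 18²*(-5*√9) = 324*(-5*3) = 324*(-15) = -4860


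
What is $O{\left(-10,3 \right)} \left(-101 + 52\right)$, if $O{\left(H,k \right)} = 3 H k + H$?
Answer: $4900$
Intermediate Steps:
$O{\left(H,k \right)} = H + 3 H k$ ($O{\left(H,k \right)} = 3 H k + H = H + 3 H k$)
$O{\left(-10,3 \right)} \left(-101 + 52\right) = - 10 \left(1 + 3 \cdot 3\right) \left(-101 + 52\right) = - 10 \left(1 + 9\right) \left(-49\right) = \left(-10\right) 10 \left(-49\right) = \left(-100\right) \left(-49\right) = 4900$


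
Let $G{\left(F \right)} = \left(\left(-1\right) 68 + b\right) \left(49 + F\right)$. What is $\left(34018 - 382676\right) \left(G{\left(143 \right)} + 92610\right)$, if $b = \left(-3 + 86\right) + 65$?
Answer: $-37644604260$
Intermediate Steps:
$b = 148$ ($b = 83 + 65 = 148$)
$G{\left(F \right)} = 3920 + 80 F$ ($G{\left(F \right)} = \left(\left(-1\right) 68 + 148\right) \left(49 + F\right) = \left(-68 + 148\right) \left(49 + F\right) = 80 \left(49 + F\right) = 3920 + 80 F$)
$\left(34018 - 382676\right) \left(G{\left(143 \right)} + 92610\right) = \left(34018 - 382676\right) \left(\left(3920 + 80 \cdot 143\right) + 92610\right) = - 348658 \left(\left(3920 + 11440\right) + 92610\right) = - 348658 \left(15360 + 92610\right) = \left(-348658\right) 107970 = -37644604260$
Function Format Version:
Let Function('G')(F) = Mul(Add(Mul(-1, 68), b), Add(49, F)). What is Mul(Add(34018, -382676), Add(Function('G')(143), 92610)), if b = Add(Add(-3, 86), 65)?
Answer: -37644604260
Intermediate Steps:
b = 148 (b = Add(83, 65) = 148)
Function('G')(F) = Add(3920, Mul(80, F)) (Function('G')(F) = Mul(Add(Mul(-1, 68), 148), Add(49, F)) = Mul(Add(-68, 148), Add(49, F)) = Mul(80, Add(49, F)) = Add(3920, Mul(80, F)))
Mul(Add(34018, -382676), Add(Function('G')(143), 92610)) = Mul(Add(34018, -382676), Add(Add(3920, Mul(80, 143)), 92610)) = Mul(-348658, Add(Add(3920, 11440), 92610)) = Mul(-348658, Add(15360, 92610)) = Mul(-348658, 107970) = -37644604260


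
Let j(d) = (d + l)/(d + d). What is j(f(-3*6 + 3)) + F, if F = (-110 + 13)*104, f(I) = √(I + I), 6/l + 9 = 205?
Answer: -20175/2 - I*√30/1960 ≈ -10088.0 - 0.0027945*I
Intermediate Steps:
l = 3/98 (l = 6/(-9 + 205) = 6/196 = 6*(1/196) = 3/98 ≈ 0.030612)
f(I) = √2*√I (f(I) = √(2*I) = √2*√I)
j(d) = (3/98 + d)/(2*d) (j(d) = (d + 3/98)/(d + d) = (3/98 + d)/((2*d)) = (3/98 + d)*(1/(2*d)) = (3/98 + d)/(2*d))
F = -10088 (F = -97*104 = -10088)
j(f(-3*6 + 3)) + F = (3 + 98*(√2*√(-3*6 + 3)))/(196*((√2*√(-3*6 + 3)))) - 10088 = (3 + 98*(√2*√(-18 + 3)))/(196*((√2*√(-18 + 3)))) - 10088 = (3 + 98*(√2*√(-15)))/(196*((√2*√(-15)))) - 10088 = (3 + 98*(√2*(I*√15)))/(196*((√2*(I*√15)))) - 10088 = (3 + 98*(I*√30))/(196*((I*√30))) - 10088 = (-I*√30/30)*(3 + 98*I*√30)/196 - 10088 = -I*√30*(3 + 98*I*√30)/5880 - 10088 = -10088 - I*√30*(3 + 98*I*√30)/5880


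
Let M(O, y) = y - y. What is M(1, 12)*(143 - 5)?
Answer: 0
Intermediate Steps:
M(O, y) = 0
M(1, 12)*(143 - 5) = 0*(143 - 5) = 0*138 = 0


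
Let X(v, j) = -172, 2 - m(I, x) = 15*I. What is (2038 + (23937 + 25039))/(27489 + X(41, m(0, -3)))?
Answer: 51014/27317 ≈ 1.8675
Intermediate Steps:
m(I, x) = 2 - 15*I
(2038 + (23937 + 25039))/(27489 + X(41, m(0, -3))) = (2038 + (23937 + 25039))/(27489 - 172) = (2038 + 48976)/27317 = 51014*(1/27317) = 51014/27317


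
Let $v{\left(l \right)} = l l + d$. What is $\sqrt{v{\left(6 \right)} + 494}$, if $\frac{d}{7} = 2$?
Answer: $4 \sqrt{34} \approx 23.324$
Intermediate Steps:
$d = 14$ ($d = 7 \cdot 2 = 14$)
$v{\left(l \right)} = 14 + l^{2}$ ($v{\left(l \right)} = l l + 14 = l^{2} + 14 = 14 + l^{2}$)
$\sqrt{v{\left(6 \right)} + 494} = \sqrt{\left(14 + 6^{2}\right) + 494} = \sqrt{\left(14 + 36\right) + 494} = \sqrt{50 + 494} = \sqrt{544} = 4 \sqrt{34}$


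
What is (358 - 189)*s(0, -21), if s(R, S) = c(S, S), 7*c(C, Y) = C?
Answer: -507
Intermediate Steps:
c(C, Y) = C/7
s(R, S) = S/7
(358 - 189)*s(0, -21) = (358 - 189)*((⅐)*(-21)) = 169*(-3) = -507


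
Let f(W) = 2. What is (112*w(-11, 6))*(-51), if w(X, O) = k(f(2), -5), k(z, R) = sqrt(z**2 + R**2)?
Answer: -5712*sqrt(29) ≈ -30760.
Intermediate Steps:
k(z, R) = sqrt(R**2 + z**2)
w(X, O) = sqrt(29) (w(X, O) = sqrt((-5)**2 + 2**2) = sqrt(25 + 4) = sqrt(29))
(112*w(-11, 6))*(-51) = (112*sqrt(29))*(-51) = -5712*sqrt(29)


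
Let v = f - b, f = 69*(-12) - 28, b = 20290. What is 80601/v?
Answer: -80601/21146 ≈ -3.8116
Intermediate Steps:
f = -856 (f = -828 - 28 = -856)
v = -21146 (v = -856 - 1*20290 = -856 - 20290 = -21146)
80601/v = 80601/(-21146) = 80601*(-1/21146) = -80601/21146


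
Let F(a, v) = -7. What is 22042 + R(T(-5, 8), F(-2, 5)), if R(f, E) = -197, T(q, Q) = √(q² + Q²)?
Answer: 21845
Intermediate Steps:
T(q, Q) = √(Q² + q²)
22042 + R(T(-5, 8), F(-2, 5)) = 22042 - 197 = 21845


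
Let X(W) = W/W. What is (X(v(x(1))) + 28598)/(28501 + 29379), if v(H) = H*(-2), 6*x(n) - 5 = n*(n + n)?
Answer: 28599/57880 ≈ 0.49411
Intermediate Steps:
x(n) = ⅚ + n²/3 (x(n) = ⅚ + (n*(n + n))/6 = ⅚ + (n*(2*n))/6 = ⅚ + (2*n²)/6 = ⅚ + n²/3)
v(H) = -2*H
X(W) = 1
(X(v(x(1))) + 28598)/(28501 + 29379) = (1 + 28598)/(28501 + 29379) = 28599/57880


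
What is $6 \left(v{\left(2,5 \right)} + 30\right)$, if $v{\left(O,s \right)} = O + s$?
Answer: $222$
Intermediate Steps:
$6 \left(v{\left(2,5 \right)} + 30\right) = 6 \left(\left(2 + 5\right) + 30\right) = 6 \left(7 + 30\right) = 6 \cdot 37 = 222$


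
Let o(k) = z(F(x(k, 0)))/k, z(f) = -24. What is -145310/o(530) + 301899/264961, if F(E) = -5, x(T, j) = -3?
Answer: 5101448296969/1589766 ≈ 3.2089e+6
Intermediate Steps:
o(k) = -24/k
-145310/o(530) + 301899/264961 = -145310/((-24/530)) + 301899/264961 = -145310/((-24*1/530)) + 301899*(1/264961) = -145310/(-12/265) + 301899/264961 = -145310*(-265/12) + 301899/264961 = 19253575/6 + 301899/264961 = 5101448296969/1589766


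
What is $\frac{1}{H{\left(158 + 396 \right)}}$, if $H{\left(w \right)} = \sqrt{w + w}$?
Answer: $\frac{\sqrt{277}}{554} \approx 0.030042$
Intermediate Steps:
$H{\left(w \right)} = \sqrt{2} \sqrt{w}$ ($H{\left(w \right)} = \sqrt{2 w} = \sqrt{2} \sqrt{w}$)
$\frac{1}{H{\left(158 + 396 \right)}} = \frac{1}{\sqrt{2} \sqrt{158 + 396}} = \frac{1}{\sqrt{2} \sqrt{554}} = \frac{1}{2 \sqrt{277}} = \frac{\sqrt{277}}{554}$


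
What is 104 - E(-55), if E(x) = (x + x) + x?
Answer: 269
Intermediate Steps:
E(x) = 3*x (E(x) = 2*x + x = 3*x)
104 - E(-55) = 104 - 3*(-55) = 104 - 1*(-165) = 104 + 165 = 269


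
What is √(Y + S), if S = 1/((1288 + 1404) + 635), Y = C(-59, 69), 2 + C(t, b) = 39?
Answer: 10*√4095537/3327 ≈ 6.0828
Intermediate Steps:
C(t, b) = 37 (C(t, b) = -2 + 39 = 37)
Y = 37
S = 1/3327 (S = 1/(2692 + 635) = 1/3327 ≈ 0.00030057)
√(Y + S) = √(37 + 1/3327) = √(123100/3327) = 10*√4095537/3327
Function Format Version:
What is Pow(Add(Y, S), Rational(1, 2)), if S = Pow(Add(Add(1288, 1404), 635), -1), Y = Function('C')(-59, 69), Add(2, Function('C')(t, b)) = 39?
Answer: Mul(Rational(10, 3327), Pow(4095537, Rational(1, 2))) ≈ 6.0828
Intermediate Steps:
Function('C')(t, b) = 37 (Function('C')(t, b) = Add(-2, 39) = 37)
Y = 37
S = Rational(1, 3327) (S = Pow(Add(2692, 635), -1) = Pow(3327, -1) = Rational(1, 3327) ≈ 0.00030057)
Pow(Add(Y, S), Rational(1, 2)) = Pow(Add(37, Rational(1, 3327)), Rational(1, 2)) = Pow(Rational(123100, 3327), Rational(1, 2)) = Mul(Rational(10, 3327), Pow(4095537, Rational(1, 2)))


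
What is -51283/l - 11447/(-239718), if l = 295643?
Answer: -8909232773/70870948674 ≈ -0.12571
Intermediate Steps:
-51283/l - 11447/(-239718) = -51283/295643 - 11447/(-239718) = -51283*1/295643 - 11447*(-1/239718) = -51283/295643 + 11447/239718 = -8909232773/70870948674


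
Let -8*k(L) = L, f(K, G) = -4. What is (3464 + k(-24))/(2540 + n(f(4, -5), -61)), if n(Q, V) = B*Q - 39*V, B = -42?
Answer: 3467/5087 ≈ 0.68154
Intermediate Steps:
k(L) = -L/8
n(Q, V) = -42*Q - 39*V
(3464 + k(-24))/(2540 + n(f(4, -5), -61)) = (3464 - ⅛*(-24))/(2540 + (-42*(-4) - 39*(-61))) = (3464 + 3)/(2540 + (168 + 2379)) = 3467/(2540 + 2547) = 3467/5087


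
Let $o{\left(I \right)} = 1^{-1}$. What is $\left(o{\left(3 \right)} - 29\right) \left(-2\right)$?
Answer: $56$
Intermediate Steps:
$o{\left(I \right)} = 1$
$\left(o{\left(3 \right)} - 29\right) \left(-2\right) = \left(1 - 29\right) \left(-2\right) = \left(-28\right) \left(-2\right) = 56$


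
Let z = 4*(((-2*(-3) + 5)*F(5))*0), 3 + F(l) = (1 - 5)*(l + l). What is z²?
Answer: 0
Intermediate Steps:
F(l) = -3 - 8*l (F(l) = -3 + (1 - 5)*(l + l) = -3 - 8*l)
z = 0 (z = 4*(((-2*(-3) + 5)*(-3 - 8*5))*0) = 4*(((6 + 5)*(-3 - 40))*0) = 4*((11*(-43))*0) = 4*(-473*0) = 4*0 = 0)
z² = 0² = 0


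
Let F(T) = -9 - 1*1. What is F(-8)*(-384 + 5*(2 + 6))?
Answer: 3440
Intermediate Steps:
F(T) = -10 (F(T) = -9 - 1 = -10)
F(-8)*(-384 + 5*(2 + 6)) = -10*(-384 + 5*(2 + 6)) = -10*(-384 + 5*8) = -10*(-384 + 40) = -10*(-344) = 3440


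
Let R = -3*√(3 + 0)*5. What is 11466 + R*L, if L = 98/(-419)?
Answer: 11466 + 1470*√3/419 ≈ 11472.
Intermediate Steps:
L = -98/419 (L = 98*(-1/419) = -98/419 ≈ -0.23389)
R = -15*√3 (R = -3*√3*5 = -15*√3 ≈ -25.981)
11466 + R*L = 11466 - 15*√3*(-98/419) = 11466 + 1470*√3/419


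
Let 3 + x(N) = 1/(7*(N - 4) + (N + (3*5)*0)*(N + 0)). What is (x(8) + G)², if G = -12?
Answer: 1901641/8464 ≈ 224.67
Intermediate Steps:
x(N) = -3 + 1/(-28 + N² + 7*N) (x(N) = -3 + 1/(7*(N - 4) + (N + (3*5)*0)*(N + 0)) = -3 + 1/(7*(-4 + N) + (N + 15*0)*N) = -3 + 1/((-28 + 7*N) + (N + 0)*N) = -3 + 1/((-28 + 7*N) + N*N) = -3 + 1/((-28 + 7*N) + N²) = -3 + 1/(-28 + N² + 7*N))
(x(8) + G)² = ((85 - 21*8 - 3*8²)/(-28 + 8² + 7*8) - 12)² = ((85 - 168 - 3*64)/(-28 + 64 + 56) - 12)² = ((85 - 168 - 192)/92 - 12)² = ((1/92)*(-275) - 12)² = (-275/92 - 12)² = (-1379/92)² = 1901641/8464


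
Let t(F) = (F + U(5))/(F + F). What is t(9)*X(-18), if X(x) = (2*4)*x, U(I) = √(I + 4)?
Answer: -96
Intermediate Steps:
U(I) = √(4 + I)
X(x) = 8*x
t(F) = (3 + F)/(2*F) (t(F) = (F + √(4 + 5))/(F + F) = (F + √9)/((2*F)) = (F + 3)*(1/(2*F)) = (3 + F)*(1/(2*F)) = (3 + F)/(2*F))
t(9)*X(-18) = ((½)*(3 + 9)/9)*(8*(-18)) = ((½)*(⅑)*12)*(-144) = (⅔)*(-144) = -96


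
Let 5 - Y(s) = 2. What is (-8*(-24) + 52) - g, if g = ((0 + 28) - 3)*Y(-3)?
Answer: 169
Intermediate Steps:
Y(s) = 3 (Y(s) = 5 - 1*2 = 5 - 2 = 3)
g = 75 (g = ((0 + 28) - 3)*3 = (28 - 3)*3 = 25*3 = 75)
(-8*(-24) + 52) - g = (-8*(-24) + 52) - 1*75 = (192 + 52) - 75 = 244 - 75 = 169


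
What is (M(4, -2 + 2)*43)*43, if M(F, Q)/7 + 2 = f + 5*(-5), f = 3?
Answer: -310632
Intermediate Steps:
M(F, Q) = -168 (M(F, Q) = -14 + 7*(3 + 5*(-5)) = -14 + 7*(3 - 25) = -14 + 7*(-22) = -14 - 154 = -168)
(M(4, -2 + 2)*43)*43 = -168*43*43 = -7224*43 = -310632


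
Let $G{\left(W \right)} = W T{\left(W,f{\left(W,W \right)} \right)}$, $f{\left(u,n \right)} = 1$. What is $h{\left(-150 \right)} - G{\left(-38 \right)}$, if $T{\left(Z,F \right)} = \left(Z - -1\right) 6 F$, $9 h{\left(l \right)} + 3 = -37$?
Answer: $- \frac{75964}{9} \approx -8440.4$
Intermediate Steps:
$h{\left(l \right)} = - \frac{40}{9}$ ($h{\left(l \right)} = - \frac{1}{3} + \frac{1}{9} \left(-37\right) = - \frac{1}{3} - \frac{37}{9} = - \frac{40}{9}$)
$T{\left(Z,F \right)} = F \left(6 + 6 Z\right)$ ($T{\left(Z,F \right)} = \left(Z + 1\right) 6 F = \left(1 + Z\right) 6 F = \left(6 + 6 Z\right) F = F \left(6 + 6 Z\right)$)
$G{\left(W \right)} = W \left(6 + 6 W\right)$ ($G{\left(W \right)} = W 6 \cdot 1 \left(1 + W\right) = W \left(6 + 6 W\right)$)
$h{\left(-150 \right)} - G{\left(-38 \right)} = - \frac{40}{9} - 6 \left(-38\right) \left(1 - 38\right) = - \frac{40}{9} - 6 \left(-38\right) \left(-37\right) = - \frac{40}{9} - 8436 = - \frac{75964}{9}$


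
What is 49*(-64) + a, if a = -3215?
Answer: -6351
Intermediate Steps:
49*(-64) + a = 49*(-64) - 3215 = -3136 - 3215 = -6351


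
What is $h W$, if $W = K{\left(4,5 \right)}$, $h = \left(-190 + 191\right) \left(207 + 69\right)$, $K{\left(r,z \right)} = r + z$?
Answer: $2484$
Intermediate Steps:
$h = 276$ ($h = 1 \cdot 276 = 276$)
$W = 9$ ($W = 4 + 5 = 9$)
$h W = 276 \cdot 9 = 2484$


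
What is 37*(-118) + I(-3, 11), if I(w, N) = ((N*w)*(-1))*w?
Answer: -4465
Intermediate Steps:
I(w, N) = -N*w² (I(w, N) = (-N*w)*w = -N*w²)
37*(-118) + I(-3, 11) = 37*(-118) - 1*11*(-3)² = -4366 - 1*11*9 = -4366 - 99 = -4465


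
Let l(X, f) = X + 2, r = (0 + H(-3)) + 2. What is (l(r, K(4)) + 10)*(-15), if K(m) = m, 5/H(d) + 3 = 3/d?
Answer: -765/4 ≈ -191.25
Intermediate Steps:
H(d) = 5/(-3 + 3/d)
r = ¾ (r = (0 - 5*(-3)/(-3 + 3*(-3))) + 2 = (0 - 5*(-3)/(-3 - 9)) + 2 = (0 - 5*(-3)/(-12)) + 2 = (0 - 5*(-3)*(-1/12)) + 2 = (0 - 5/4) + 2 = -5/4 + 2 = ¾ ≈ 0.75000)
l(X, f) = 2 + X
(l(r, K(4)) + 10)*(-15) = ((2 + ¾) + 10)*(-15) = (11/4 + 10)*(-15) = (51/4)*(-15) = -765/4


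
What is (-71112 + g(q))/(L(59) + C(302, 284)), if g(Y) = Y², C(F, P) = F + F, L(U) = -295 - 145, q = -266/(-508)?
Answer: -4587844103/10580624 ≈ -433.61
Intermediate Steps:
q = 133/254 (q = -266*(-1/508) = 133/254 ≈ 0.52362)
L(U) = -440
C(F, P) = 2*F
(-71112 + g(q))/(L(59) + C(302, 284)) = (-71112 + (133/254)²)/(-440 + 2*302) = (-71112 + 17689/64516)/(-440 + 604) = -4587844103/64516/164 = -4587844103/64516*1/164 = -4587844103/10580624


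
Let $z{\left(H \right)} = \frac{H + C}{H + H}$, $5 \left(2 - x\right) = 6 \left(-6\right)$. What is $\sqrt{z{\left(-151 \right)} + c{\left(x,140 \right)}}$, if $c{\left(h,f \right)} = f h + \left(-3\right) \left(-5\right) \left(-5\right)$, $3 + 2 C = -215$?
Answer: $\frac{\sqrt{27677243}}{151} \approx 34.841$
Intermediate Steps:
$x = \frac{46}{5}$ ($x = 2 - \frac{6 \left(-6\right)}{5} = 2 - - \frac{36}{5} = 2 + \frac{36}{5} = \frac{46}{5} \approx 9.2$)
$C = -109$ ($C = - \frac{3}{2} + \frac{1}{2} \left(-215\right) = - \frac{3}{2} - \frac{215}{2} = -109$)
$z{\left(H \right)} = \frac{-109 + H}{2 H}$ ($z{\left(H \right)} = \frac{H - 109}{H + H} = \frac{-109 + H}{2 H}$)
$c{\left(h,f \right)} = -75 + f h$ ($c{\left(h,f \right)} = f h + 15 \left(-5\right) = f h - 75 = -75 + f h$)
$\sqrt{z{\left(-151 \right)} + c{\left(x,140 \right)}} = \sqrt{\frac{-109 - 151}{2 \left(-151\right)} + \left(-75 + 140 \cdot \frac{46}{5}\right)} = \sqrt{\frac{1}{2} \left(- \frac{1}{151}\right) \left(-260\right) + \left(-75 + 1288\right)} = \sqrt{\frac{130}{151} + 1213} = \sqrt{\frac{183293}{151}} = \frac{\sqrt{27677243}}{151}$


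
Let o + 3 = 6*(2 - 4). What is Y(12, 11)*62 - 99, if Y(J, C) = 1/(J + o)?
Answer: -359/3 ≈ -119.67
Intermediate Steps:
o = -15 (o = -3 + 6*(2 - 4) = -3 + 6*(-2) = -3 - 12 = -15)
Y(J, C) = 1/(-15 + J) (Y(J, C) = 1/(J - 15) = 1/(-15 + J))
Y(12, 11)*62 - 99 = 62/(-15 + 12) - 99 = 62/(-3) - 99 = -⅓*62 - 99 = -62/3 - 99 = -359/3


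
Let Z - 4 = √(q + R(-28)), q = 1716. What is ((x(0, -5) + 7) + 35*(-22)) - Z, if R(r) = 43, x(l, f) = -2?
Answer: -769 - √1759 ≈ -810.94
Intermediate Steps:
Z = 4 + √1759 (Z = 4 + √(1716 + 43) = 4 + √1759 ≈ 45.940)
((x(0, -5) + 7) + 35*(-22)) - Z = ((-2 + 7) + 35*(-22)) - (4 + √1759) = (5 - 770) + (-4 - √1759) = -765 + (-4 - √1759) = -769 - √1759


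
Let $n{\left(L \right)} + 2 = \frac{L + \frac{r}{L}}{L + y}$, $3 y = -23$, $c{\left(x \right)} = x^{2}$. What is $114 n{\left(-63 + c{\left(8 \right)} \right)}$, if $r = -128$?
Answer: $\frac{19437}{10} \approx 1943.7$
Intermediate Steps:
$y = - \frac{23}{3}$ ($y = \frac{1}{3} \left(-23\right) = - \frac{23}{3} \approx -7.6667$)
$n{\left(L \right)} = -2 + \frac{L - \frac{128}{L}}{- \frac{23}{3} + L}$ ($n{\left(L \right)} = -2 + \frac{L - \frac{128}{L}}{L - \frac{23}{3}} = -2 + \frac{L - \frac{128}{L}}{- \frac{23}{3} + L}$)
$114 n{\left(-63 + c{\left(8 \right)} \right)} = 114 \frac{-384 - 3 \left(-63 + 8^{2}\right)^{2} + 46 \left(-63 + 8^{2}\right)}{\left(-63 + 8^{2}\right) \left(-23 + 3 \left(-63 + 8^{2}\right)\right)} = 114 \frac{-384 - 3 \left(-63 + 64\right)^{2} + 46 \left(-63 + 64\right)}{\left(-63 + 64\right) \left(-23 + 3 \left(-63 + 64\right)\right)} = 114 \frac{-384 - 3 \cdot 1^{2} + 46 \cdot 1}{1 \left(-23 + 3 \cdot 1\right)} = 114 \cdot 1 \frac{1}{-23 + 3} \left(-384 - 3 + 46\right) = 114 \cdot 1 \frac{1}{-20} \left(-384 - 3 + 46\right) = 114 \cdot 1 \left(- \frac{1}{20}\right) \left(-341\right) = 114 \cdot \frac{341}{20} = \frac{19437}{10}$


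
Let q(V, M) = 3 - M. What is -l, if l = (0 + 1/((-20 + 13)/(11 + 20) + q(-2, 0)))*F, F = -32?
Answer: 496/43 ≈ 11.535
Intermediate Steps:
l = -496/43 (l = (0 + 1/((-20 + 13)/(11 + 20) + (3 - 1*0)))*(-32) = (0 + 1/(-7/31 + (3 + 0)))*(-32) = (0 + 1/(-7*1/31 + 3))*(-32) = (0 + 1/(-7/31 + 3))*(-32) = (0 + 1/(86/31))*(-32) = (0 + 31/86)*(-32) = (31/86)*(-32) = -496/43 ≈ -11.535)
-l = -1*(-496/43) = 496/43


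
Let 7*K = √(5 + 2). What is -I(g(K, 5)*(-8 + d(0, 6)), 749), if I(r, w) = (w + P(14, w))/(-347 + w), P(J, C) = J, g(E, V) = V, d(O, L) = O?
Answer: -763/402 ≈ -1.8980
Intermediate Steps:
K = √7/7 (K = √(5 + 2)/7 = √7/7 ≈ 0.37796)
I(r, w) = (14 + w)/(-347 + w) (I(r, w) = (w + 14)/(-347 + w) = (14 + w)/(-347 + w))
-I(g(K, 5)*(-8 + d(0, 6)), 749) = -(14 + 749)/(-347 + 749) = -763/402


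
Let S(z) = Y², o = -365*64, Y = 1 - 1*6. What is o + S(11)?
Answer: -23335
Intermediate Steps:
Y = -5 (Y = 1 - 6 = -5)
o = -23360
S(z) = 25 (S(z) = (-5)² = 25)
o + S(11) = -23360 + 25 = -23335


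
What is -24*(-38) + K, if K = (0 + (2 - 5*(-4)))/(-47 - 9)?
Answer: 25525/28 ≈ 911.61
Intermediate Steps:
K = -11/28 (K = (0 + (2 + 20))/(-56) = (0 + 22)*(-1/56) = 22*(-1/56) = -11/28 ≈ -0.39286)
-24*(-38) + K = -24*(-38) - 11/28 = 912 - 11/28 = 25525/28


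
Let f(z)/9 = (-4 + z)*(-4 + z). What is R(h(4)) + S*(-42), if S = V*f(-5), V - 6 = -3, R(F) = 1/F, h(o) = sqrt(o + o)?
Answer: -91854 + sqrt(2)/4 ≈ -91854.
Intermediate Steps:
h(o) = sqrt(2)*sqrt(o) (h(o) = sqrt(2*o) = sqrt(2)*sqrt(o))
V = 3 (V = 6 - 3 = 3)
f(z) = 9*(-4 + z)**2 (f(z) = 9*((-4 + z)*(-4 + z)) = 9*(-4 + z)**2)
S = 2187 (S = 3*(9*(-4 - 5)**2) = 3*(9*(-9)**2) = 3*(9*81) = 3*729 = 2187)
R(h(4)) + S*(-42) = 1/(sqrt(2)*sqrt(4)) + 2187*(-42) = 1/(sqrt(2)*2) - 91854 = 1/(2*sqrt(2)) - 91854 = sqrt(2)/4 - 91854 = -91854 + sqrt(2)/4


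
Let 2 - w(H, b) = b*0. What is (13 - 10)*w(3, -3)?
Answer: 6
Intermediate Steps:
w(H, b) = 2 (w(H, b) = 2 - b*0 = 2 - 1*0 = 2 + 0 = 2)
(13 - 10)*w(3, -3) = (13 - 10)*2 = 3*2 = 6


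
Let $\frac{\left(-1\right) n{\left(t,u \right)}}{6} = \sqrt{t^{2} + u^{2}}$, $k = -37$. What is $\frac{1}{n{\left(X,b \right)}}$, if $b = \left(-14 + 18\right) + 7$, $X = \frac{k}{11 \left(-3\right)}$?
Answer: $- \frac{11 \sqrt{133138}}{266276} \approx -0.015073$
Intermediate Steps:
$X = \frac{37}{33}$ ($X = - \frac{37}{11 \left(-3\right)} = - \frac{37}{-33} = \left(-37\right) \left(- \frac{1}{33}\right) = \frac{37}{33} \approx 1.1212$)
$b = 11$ ($b = 4 + 7 = 11$)
$n{\left(t,u \right)} = - 6 \sqrt{t^{2} + u^{2}}$
$\frac{1}{n{\left(X,b \right)}} = \frac{1}{\left(-6\right) \sqrt{\left(\frac{37}{33}\right)^{2} + 11^{2}}} = \frac{1}{\left(-6\right) \sqrt{\frac{1369}{1089} + 121}} = \frac{1}{\left(-6\right) \sqrt{\frac{133138}{1089}}} = \frac{1}{\left(-6\right) \frac{\sqrt{133138}}{33}} = \frac{1}{\left(- \frac{2}{11}\right) \sqrt{133138}} = - \frac{11 \sqrt{133138}}{266276}$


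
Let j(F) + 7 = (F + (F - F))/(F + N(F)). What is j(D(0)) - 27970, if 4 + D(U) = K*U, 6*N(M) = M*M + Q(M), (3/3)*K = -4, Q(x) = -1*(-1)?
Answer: -195815/7 ≈ -27974.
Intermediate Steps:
Q(x) = 1
K = -4
N(M) = 1/6 + M**2/6 (N(M) = (M*M + 1)/6 = (M**2 + 1)/6 = (1 + M**2)/6 = 1/6 + M**2/6)
D(U) = -4 - 4*U
j(F) = -7 + F/(1/6 + F + F**2/6) (j(F) = -7 + (F + (F - F))/(F + (1/6 + F**2/6)) = -7 + (F + 0)/(1/6 + F + F**2/6) = -7 + F/(1/6 + F + F**2/6))
j(D(0)) - 27970 = (-7 - 36*(-4 - 4*0) - 7*(-4 - 4*0)**2)/(1 + (-4 - 4*0)**2 + 6*(-4 - 4*0)) - 27970 = (-7 - 36*(-4 + 0) - 7*(-4 + 0)**2)/(1 + (-4 + 0)**2 + 6*(-4 + 0)) - 27970 = (-7 - 36*(-4) - 7*(-4)**2)/(1 + (-4)**2 + 6*(-4)) - 27970 = (-7 + 144 - 7*16)/(1 + 16 - 24) - 27970 = (-7 + 144 - 112)/(-7) - 27970 = -1/7*25 - 27970 = -25/7 - 27970 = -195815/7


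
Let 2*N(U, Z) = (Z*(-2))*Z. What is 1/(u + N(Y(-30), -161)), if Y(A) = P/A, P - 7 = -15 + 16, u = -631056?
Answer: -1/656977 ≈ -1.5221e-6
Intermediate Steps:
P = 8 (P = 7 + (-15 + 16) = 7 + 1 = 8)
Y(A) = 8/A
N(U, Z) = -Z² (N(U, Z) = ((Z*(-2))*Z)/2 = ((-2*Z)*Z)/2 = (-2*Z²)/2 = -Z²)
1/(u + N(Y(-30), -161)) = 1/(-631056 - 1*(-161)²) = 1/(-631056 - 1*25921) = 1/(-631056 - 25921) = 1/(-656977) = -1/656977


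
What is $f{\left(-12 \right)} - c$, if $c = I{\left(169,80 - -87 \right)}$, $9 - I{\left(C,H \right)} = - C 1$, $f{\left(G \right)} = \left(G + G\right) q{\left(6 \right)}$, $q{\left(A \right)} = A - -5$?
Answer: $-442$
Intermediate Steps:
$q{\left(A \right)} = 5 + A$ ($q{\left(A \right)} = A + 5 = 5 + A$)
$f{\left(G \right)} = 22 G$ ($f{\left(G \right)} = \left(G + G\right) \left(5 + 6\right) = 2 G 11 = 22 G$)
$I{\left(C,H \right)} = 9 + C$ ($I{\left(C,H \right)} = 9 - - C 1 = 9 - - C = 9 + C$)
$c = 178$ ($c = 9 + 169 = 178$)
$f{\left(-12 \right)} - c = 22 \left(-12\right) - 178 = -264 - 178 = -442$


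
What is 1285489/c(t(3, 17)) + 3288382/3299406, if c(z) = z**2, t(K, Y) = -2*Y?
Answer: 124857396739/112179804 ≈ 1113.0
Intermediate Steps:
1285489/c(t(3, 17)) + 3288382/3299406 = 1285489/((-2*17)**2) + 3288382/3299406 = 1285489/((-34)**2) + 3288382*(1/3299406) = 1285489/1156 + 1644191/1649703 = 1285489*(1/1156) + 1644191/1649703 = 75617/68 + 1644191/1649703 = 124857396739/112179804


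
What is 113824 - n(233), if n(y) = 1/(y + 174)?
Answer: 46326367/407 ≈ 1.1382e+5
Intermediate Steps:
n(y) = 1/(174 + y)
113824 - n(233) = 113824 - 1/(174 + 233) = 113824 - 1/407 = 46326367/407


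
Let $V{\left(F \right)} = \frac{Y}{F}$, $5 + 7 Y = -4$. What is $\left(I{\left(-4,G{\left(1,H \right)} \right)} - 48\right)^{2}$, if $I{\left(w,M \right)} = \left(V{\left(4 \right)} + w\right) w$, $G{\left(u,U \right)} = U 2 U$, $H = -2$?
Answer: $\frac{46225}{49} \approx 943.37$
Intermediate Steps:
$Y = - \frac{9}{7}$ ($Y = - \frac{5}{7} + \frac{1}{7} \left(-4\right) = - \frac{5}{7} - \frac{4}{7} = - \frac{9}{7} \approx -1.2857$)
$V{\left(F \right)} = - \frac{9}{7 F}$
$G{\left(u,U \right)} = 2 U^{2}$ ($G{\left(u,U \right)} = 2 U U = 2 U^{2}$)
$I{\left(w,M \right)} = w \left(- \frac{9}{28} + w\right)$ ($I{\left(w,M \right)} = \left(- \frac{9}{7 \cdot 4} + w\right) w = \left(\left(- \frac{9}{7}\right) \frac{1}{4} + w\right) w = \left(- \frac{9}{28} + w\right) w = w \left(- \frac{9}{28} + w\right)$)
$\left(I{\left(-4,G{\left(1,H \right)} \right)} - 48\right)^{2} = \left(\frac{1}{28} \left(-4\right) \left(-9 + 28 \left(-4\right)\right) - 48\right)^{2} = \left(\frac{1}{28} \left(-4\right) \left(-9 - 112\right) - 48\right)^{2} = \left(\frac{1}{28} \left(-4\right) \left(-121\right) - 48\right)^{2} = \left(\frac{121}{7} - 48\right)^{2} = \left(- \frac{215}{7}\right)^{2} = \frac{46225}{49}$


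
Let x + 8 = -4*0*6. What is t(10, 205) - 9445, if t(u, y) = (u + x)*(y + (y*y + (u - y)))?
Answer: 74625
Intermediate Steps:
x = -8 (x = -8 - 4*0*6 = -8 + 0*6 = -8 + 0 = -8)
t(u, y) = (-8 + u)*(u + y²) (t(u, y) = (u - 8)*(y + (y*y + (u - y))) = (-8 + u)*(y + (y² + (u - y))) = (-8 + u)*(y + (u + y² - y)) = (-8 + u)*(u + y²))
t(10, 205) - 9445 = (10² - 8*10 - 8*205² + 10*205²) - 9445 = (100 - 80 - 8*42025 + 10*42025) - 9445 = (100 - 80 - 336200 + 420250) - 9445 = 84070 - 9445 = 74625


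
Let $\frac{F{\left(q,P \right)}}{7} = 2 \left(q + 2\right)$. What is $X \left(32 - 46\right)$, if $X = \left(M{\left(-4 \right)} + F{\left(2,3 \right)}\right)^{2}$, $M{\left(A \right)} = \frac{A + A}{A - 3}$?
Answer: $- \frac{320000}{7} \approx -45714.0$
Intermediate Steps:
$M{\left(A \right)} = \frac{2 A}{-3 + A}$
$F{\left(q,P \right)} = 28 + 14 q$ ($F{\left(q,P \right)} = 7 \cdot 2 \left(q + 2\right) = 7 \cdot 2 \left(2 + q\right) = 7 \left(4 + 2 q\right) = 28 + 14 q$)
$X = \frac{160000}{49}$ ($X = \left(2 \left(-4\right) \frac{1}{-3 - 4} + \left(28 + 14 \cdot 2\right)\right)^{2} = \left(2 \left(-4\right) \frac{1}{-7} + \left(28 + 28\right)\right)^{2} = \left(2 \left(-4\right) \left(- \frac{1}{7}\right) + 56\right)^{2} = \left(\frac{8}{7} + 56\right)^{2} = \left(\frac{400}{7}\right)^{2} = \frac{160000}{49} \approx 3265.3$)
$X \left(32 - 46\right) = \frac{160000 \left(32 - 46\right)}{49} = \frac{160000}{49} \left(-14\right) = - \frac{320000}{7}$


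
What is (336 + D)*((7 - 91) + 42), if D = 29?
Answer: -15330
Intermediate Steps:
(336 + D)*((7 - 91) + 42) = (336 + 29)*((7 - 91) + 42) = 365*(-84 + 42) = 365*(-42) = -15330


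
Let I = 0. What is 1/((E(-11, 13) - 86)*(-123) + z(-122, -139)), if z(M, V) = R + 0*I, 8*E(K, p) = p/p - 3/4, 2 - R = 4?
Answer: 32/338309 ≈ 9.4588e-5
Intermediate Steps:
R = -2 (R = 2 - 1*4 = 2 - 4 = -2)
E(K, p) = 1/32 (E(K, p) = (p/p - 3/4)/8 = (1 - 3*¼)/8 = (1 - ¾)/8 = (⅛)*(¼) = 1/32)
z(M, V) = -2 (z(M, V) = -2 + 0*0 = -2 + 0 = -2)
1/((E(-11, 13) - 86)*(-123) + z(-122, -139)) = 1/((1/32 - 86)*(-123) - 2) = 1/(-2751/32*(-123) - 2) = 1/(338373/32 - 2) = 1/(338309/32) = 32/338309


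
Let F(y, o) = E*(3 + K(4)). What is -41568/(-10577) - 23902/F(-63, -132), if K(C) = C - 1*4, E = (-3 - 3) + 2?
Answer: 126655135/63462 ≈ 1995.8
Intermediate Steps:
E = -4 (E = -6 + 2 = -4)
K(C) = -4 + C (K(C) = C - 4 = -4 + C)
F(y, o) = -12 (F(y, o) = -4*(3 + (-4 + 4)) = -4*(3 + 0) = -4*3 = -12)
-41568/(-10577) - 23902/F(-63, -132) = -41568/(-10577) - 23902/(-12) = -41568*(-1/10577) - 23902*(-1/12) = 41568/10577 + 11951/6 = 126655135/63462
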